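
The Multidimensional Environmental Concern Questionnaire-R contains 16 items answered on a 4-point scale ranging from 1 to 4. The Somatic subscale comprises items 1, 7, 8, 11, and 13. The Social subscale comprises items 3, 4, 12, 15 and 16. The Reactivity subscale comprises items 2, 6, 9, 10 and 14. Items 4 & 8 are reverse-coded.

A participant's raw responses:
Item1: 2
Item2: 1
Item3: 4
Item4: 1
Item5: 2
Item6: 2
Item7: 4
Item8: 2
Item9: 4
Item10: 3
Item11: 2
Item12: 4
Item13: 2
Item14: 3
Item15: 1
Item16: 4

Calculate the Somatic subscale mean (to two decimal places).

Somatic items: 1, 7, 8, 11, 13.
Of these, item 8 is reverse-coded; reversed = (1+4) − raw = 5 − raw.
  item 1: 2
  item 7: 4
  item 8: 5 − 2 = 3
  item 11: 2
  item 13: 2
Sum = 2 + 4 + 3 + 2 + 2 = 13
Mean = 13 / 5 = 2.60

2.60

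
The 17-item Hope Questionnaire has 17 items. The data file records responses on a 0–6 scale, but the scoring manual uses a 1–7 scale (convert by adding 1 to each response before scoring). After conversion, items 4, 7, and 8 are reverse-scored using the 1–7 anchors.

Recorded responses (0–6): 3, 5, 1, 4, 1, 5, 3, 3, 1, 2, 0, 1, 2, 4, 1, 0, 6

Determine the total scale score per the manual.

Convert to 1–7: 4, 6, 2, 5, 2, 6, 4, 4, 2, 3, 1, 2, 3, 5, 2, 1, 7
Reverse-coded (on a 1–7 scale, reversed = 8 − raw):
  item 4: 8 − 5 = 3
  item 7: 8 − 4 = 4
  item 8: 8 − 4 = 4
Scored: 4, 6, 2, 3, 2, 6, 4, 4, 2, 3, 1, 2, 3, 5, 2, 1, 7
Total = 57

57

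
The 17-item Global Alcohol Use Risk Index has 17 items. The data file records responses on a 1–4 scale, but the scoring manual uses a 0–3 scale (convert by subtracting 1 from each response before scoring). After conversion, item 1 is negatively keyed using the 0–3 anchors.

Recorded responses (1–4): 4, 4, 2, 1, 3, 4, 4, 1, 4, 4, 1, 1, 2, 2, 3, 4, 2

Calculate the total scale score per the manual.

Convert to 0–3: 3, 3, 1, 0, 2, 3, 3, 0, 3, 3, 0, 0, 1, 1, 2, 3, 1
Reverse-coded (reversed = (0+3) − raw = 3 − raw):
  item 1: 3 − 3 = 0
Scored: 0, 3, 1, 0, 2, 3, 3, 0, 3, 3, 0, 0, 1, 1, 2, 3, 1
Total = 26

26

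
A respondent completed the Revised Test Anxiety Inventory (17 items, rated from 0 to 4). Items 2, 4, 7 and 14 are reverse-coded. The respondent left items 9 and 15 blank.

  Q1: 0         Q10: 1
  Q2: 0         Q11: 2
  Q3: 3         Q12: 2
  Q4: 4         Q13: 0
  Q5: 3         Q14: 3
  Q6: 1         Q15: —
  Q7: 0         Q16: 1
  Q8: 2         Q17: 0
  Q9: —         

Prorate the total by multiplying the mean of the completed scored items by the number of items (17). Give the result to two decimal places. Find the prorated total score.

27.20

Reverse-coded (on a 0–4 scale, reversed = 4 − raw):
  item 2: 4 − 0 = 4
  item 4: 4 − 4 = 0
  item 7: 4 − 0 = 4
  item 14: 4 − 3 = 1
Completed scored items (15 of 17): 0, 4, 3, 0, 3, 1, 4, 2, 1, 2, 2, 0, 1, 1, 0; sum = 24.
Person mean = 24 / 15 ≈ 1.6000
Prorated total = (24 / 15) × 17 = 27.20 (to 2 dp)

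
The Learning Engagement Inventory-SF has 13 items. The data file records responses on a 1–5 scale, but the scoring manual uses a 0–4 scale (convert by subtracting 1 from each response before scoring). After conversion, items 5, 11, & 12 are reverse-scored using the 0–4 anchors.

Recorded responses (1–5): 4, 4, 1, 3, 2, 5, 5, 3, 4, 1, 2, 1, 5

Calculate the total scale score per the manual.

35

Convert to 0–4: 3, 3, 0, 2, 1, 4, 4, 2, 3, 0, 1, 0, 4
Reverse-coded (reversed = (0+4) − raw = 4 − raw):
  item 5: 4 − 1 = 3
  item 11: 4 − 1 = 3
  item 12: 4 − 0 = 4
Scored: 3, 3, 0, 2, 3, 4, 4, 2, 3, 0, 3, 4, 4
Total = 35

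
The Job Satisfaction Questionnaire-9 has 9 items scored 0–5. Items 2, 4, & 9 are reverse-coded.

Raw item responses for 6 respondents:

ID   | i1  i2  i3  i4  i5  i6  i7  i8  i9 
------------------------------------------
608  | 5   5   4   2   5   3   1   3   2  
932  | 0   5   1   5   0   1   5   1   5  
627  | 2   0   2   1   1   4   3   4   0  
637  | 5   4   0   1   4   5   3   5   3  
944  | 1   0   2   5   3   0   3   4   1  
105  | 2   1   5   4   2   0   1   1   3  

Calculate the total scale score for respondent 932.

8

Respondent 932 raw: 0, 5, 1, 5, 0, 1, 5, 1, 5.
Reverse-coded (reversed = (0+5) − raw = 5 − raw):
  item 1: 0
  item 2: 5 − 5 = 0
  item 3: 1
  item 4: 5 − 5 = 0
  item 5: 0
  item 6: 1
  item 7: 5
  item 8: 1
  item 9: 5 − 5 = 0
Sum = 0 + 0 + 1 + 0 + 0 + 1 + 5 + 1 + 0 = 8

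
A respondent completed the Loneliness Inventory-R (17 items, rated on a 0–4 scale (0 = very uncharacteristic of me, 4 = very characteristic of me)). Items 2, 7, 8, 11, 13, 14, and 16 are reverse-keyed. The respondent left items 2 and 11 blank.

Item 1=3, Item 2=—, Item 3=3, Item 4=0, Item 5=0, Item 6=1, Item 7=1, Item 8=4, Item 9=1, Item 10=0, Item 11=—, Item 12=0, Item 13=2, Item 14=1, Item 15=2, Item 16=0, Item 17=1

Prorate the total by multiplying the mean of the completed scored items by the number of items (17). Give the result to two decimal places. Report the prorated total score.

Reverse-coded (reversed = (0+4) − raw = 4 − raw):
  item 7: 4 − 1 = 3
  item 8: 4 − 4 = 0
  item 13: 4 − 2 = 2
  item 14: 4 − 1 = 3
  item 16: 4 − 0 = 4
Completed scored items (15 of 17): 3, 3, 0, 0, 1, 3, 0, 1, 0, 0, 2, 3, 2, 4, 1; sum = 23.
Person mean = 23 / 15 ≈ 1.5333
Prorated total = (23 / 15) × 17 = 26.07 (to 2 dp)

26.07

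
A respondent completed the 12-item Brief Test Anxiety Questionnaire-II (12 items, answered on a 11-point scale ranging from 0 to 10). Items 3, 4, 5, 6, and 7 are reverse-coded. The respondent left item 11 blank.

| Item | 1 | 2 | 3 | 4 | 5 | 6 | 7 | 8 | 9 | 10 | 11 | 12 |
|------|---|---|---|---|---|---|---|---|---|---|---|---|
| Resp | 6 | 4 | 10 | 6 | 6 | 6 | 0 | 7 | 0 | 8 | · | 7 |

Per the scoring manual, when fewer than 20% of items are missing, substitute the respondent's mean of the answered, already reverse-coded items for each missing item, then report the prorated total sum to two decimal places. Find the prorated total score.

58.91

Reverse-coded (on a 0–10 scale, reversed = 10 − raw):
  item 3: 10 − 10 = 0
  item 4: 10 − 6 = 4
  item 5: 10 − 6 = 4
  item 6: 10 − 6 = 4
  item 7: 10 − 0 = 10
Completed scored items (11 of 12): 6, 4, 0, 4, 4, 4, 10, 7, 0, 8, 7; sum = 54.
Person mean = 54 / 11 ≈ 4.9091
Prorated total = (54 / 11) × 12 = 58.91 (to 2 dp)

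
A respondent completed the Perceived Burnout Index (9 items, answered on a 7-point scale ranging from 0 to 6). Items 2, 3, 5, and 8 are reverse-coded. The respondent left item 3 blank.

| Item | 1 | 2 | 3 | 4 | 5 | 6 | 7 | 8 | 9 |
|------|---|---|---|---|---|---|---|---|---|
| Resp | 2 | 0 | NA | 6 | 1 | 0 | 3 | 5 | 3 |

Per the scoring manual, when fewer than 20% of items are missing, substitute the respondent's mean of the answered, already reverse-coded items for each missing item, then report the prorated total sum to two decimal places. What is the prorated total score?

Reverse-coded (reversed = (0+6) − raw = 6 − raw):
  item 2: 6 − 0 = 6
  item 5: 6 − 1 = 5
  item 8: 6 − 5 = 1
Completed scored items (8 of 9): 2, 6, 6, 5, 0, 3, 1, 3; sum = 26.
Person mean = 26 / 8 ≈ 3.2500
Prorated total = (26 / 8) × 9 = 29.25 (to 2 dp)

29.25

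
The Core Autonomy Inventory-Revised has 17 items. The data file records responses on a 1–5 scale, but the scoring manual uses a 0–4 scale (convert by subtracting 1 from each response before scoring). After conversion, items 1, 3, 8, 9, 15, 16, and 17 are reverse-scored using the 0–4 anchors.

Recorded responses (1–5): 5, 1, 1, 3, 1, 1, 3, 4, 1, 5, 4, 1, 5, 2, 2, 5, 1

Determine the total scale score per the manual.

Convert to 0–4: 4, 0, 0, 2, 0, 0, 2, 3, 0, 4, 3, 0, 4, 1, 1, 4, 0
Reverse-coded (reversed = (0+4) − raw = 4 − raw):
  item 1: 4 − 4 = 0
  item 3: 4 − 0 = 4
  item 8: 4 − 3 = 1
  item 9: 4 − 0 = 4
  item 15: 4 − 1 = 3
  item 16: 4 − 4 = 0
  item 17: 4 − 0 = 4
Scored: 0, 0, 4, 2, 0, 0, 2, 1, 4, 4, 3, 0, 4, 1, 3, 0, 4
Total = 32

32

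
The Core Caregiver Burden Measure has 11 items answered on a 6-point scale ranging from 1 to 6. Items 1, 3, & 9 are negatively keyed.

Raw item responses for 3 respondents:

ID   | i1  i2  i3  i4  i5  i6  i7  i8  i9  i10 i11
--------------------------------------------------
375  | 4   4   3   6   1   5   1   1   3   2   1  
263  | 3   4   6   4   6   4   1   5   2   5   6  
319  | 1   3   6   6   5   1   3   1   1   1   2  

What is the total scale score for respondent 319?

35

Respondent 319 raw: 1, 3, 6, 6, 5, 1, 3, 1, 1, 1, 2.
Reverse-coded (reversed = (1+6) − raw = 7 − raw):
  item 1: 7 − 1 = 6
  item 2: 3
  item 3: 7 − 6 = 1
  item 4: 6
  item 5: 5
  item 6: 1
  item 7: 3
  item 8: 1
  item 9: 7 − 1 = 6
  item 10: 1
  item 11: 2
Sum = 6 + 3 + 1 + 6 + 5 + 1 + 3 + 1 + 6 + 1 + 2 = 35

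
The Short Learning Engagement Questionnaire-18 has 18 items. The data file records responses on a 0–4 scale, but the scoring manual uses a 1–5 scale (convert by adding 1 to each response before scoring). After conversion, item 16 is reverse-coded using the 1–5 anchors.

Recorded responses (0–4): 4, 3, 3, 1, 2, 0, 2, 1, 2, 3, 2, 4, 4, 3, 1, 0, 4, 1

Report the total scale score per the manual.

62

Convert to 1–5: 5, 4, 4, 2, 3, 1, 3, 2, 3, 4, 3, 5, 5, 4, 2, 1, 5, 2
Reverse-coded (reverse-coded value = 6 − response):
  item 16: 6 − 1 = 5
Scored: 5, 4, 4, 2, 3, 1, 3, 2, 3, 4, 3, 5, 5, 4, 2, 5, 5, 2
Total = 62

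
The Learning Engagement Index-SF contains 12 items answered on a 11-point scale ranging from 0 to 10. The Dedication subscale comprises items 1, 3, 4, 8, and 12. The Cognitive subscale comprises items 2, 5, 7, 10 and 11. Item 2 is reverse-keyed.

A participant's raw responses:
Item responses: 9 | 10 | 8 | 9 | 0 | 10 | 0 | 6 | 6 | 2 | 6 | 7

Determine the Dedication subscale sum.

Dedication items: 1, 3, 4, 8, 12.
  item 1: 9
  item 3: 8
  item 4: 9
  item 8: 6
  item 12: 7
Sum = 9 + 8 + 9 + 6 + 7 = 39

39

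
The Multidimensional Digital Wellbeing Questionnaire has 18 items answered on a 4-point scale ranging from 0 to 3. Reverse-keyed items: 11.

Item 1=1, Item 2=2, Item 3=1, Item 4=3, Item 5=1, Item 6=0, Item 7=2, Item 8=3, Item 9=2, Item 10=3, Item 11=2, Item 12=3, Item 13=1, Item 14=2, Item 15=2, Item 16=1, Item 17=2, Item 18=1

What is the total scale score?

Reverse-coded items (on a 0–3 scale, reversed = 3 − raw):
  item 11: 3 − 2 = 1
Scored items: 1, 2, 1, 3, 1, 0, 2, 3, 2, 3, 1, 3, 1, 2, 2, 1, 2, 1
Total = 1 + 2 + 1 + 3 + 1 + 0 + 2 + 3 + 2 + 3 + 1 + 3 + 1 + 2 + 2 + 1 + 2 + 1 = 31

31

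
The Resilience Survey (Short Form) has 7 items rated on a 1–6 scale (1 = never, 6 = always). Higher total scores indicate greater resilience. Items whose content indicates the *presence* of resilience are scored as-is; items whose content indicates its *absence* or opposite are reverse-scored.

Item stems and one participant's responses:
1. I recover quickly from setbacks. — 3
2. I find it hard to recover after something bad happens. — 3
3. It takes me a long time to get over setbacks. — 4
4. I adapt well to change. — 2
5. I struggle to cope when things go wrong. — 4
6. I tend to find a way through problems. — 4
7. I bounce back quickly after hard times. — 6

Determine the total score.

25

Items 2, 3, 5 describe the absence/opposite of resilience → reverse-score.
on a 1–6 scale, reversed = 7 − raw.
  item 1: 3
  item 2: 7 − 3 = 4
  item 3: 7 − 4 = 3
  item 4: 2
  item 5: 7 − 4 = 3
  item 6: 4
  item 7: 6
Total = 3 + 4 + 3 + 2 + 3 + 4 + 6 = 25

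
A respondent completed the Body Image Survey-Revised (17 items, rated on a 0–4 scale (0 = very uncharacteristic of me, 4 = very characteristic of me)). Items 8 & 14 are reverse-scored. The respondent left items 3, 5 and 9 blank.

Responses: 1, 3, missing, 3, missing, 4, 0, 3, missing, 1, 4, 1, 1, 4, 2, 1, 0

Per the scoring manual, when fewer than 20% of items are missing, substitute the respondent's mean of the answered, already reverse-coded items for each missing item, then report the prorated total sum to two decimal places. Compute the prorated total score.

26.71

Reverse-coded (reversed = (0+4) − raw = 4 − raw):
  item 8: 4 − 3 = 1
  item 14: 4 − 4 = 0
Completed scored items (14 of 17): 1, 3, 3, 4, 0, 1, 1, 4, 1, 1, 0, 2, 1, 0; sum = 22.
Person mean = 22 / 14 ≈ 1.5714
Prorated total = (22 / 14) × 17 = 26.71 (to 2 dp)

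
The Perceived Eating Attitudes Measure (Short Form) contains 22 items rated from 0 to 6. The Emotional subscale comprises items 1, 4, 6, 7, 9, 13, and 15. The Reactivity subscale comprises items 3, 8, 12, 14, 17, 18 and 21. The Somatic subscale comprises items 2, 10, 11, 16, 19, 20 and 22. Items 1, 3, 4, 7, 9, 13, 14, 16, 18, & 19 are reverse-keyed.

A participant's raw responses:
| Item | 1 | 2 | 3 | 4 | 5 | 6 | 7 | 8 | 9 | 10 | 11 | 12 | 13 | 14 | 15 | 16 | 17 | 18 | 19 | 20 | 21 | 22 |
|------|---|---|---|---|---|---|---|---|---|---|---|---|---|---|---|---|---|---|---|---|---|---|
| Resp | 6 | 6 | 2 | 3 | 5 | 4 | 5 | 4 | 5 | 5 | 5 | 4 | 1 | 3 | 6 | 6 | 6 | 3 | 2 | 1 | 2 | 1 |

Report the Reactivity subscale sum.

Reactivity items: 3, 8, 12, 14, 17, 18, 21.
Of these, items 3, 14, & 18 are reverse-keyed; on a 0–6 scale, reversed = 6 − raw.
  item 3: 6 − 2 = 4
  item 8: 4
  item 12: 4
  item 14: 6 − 3 = 3
  item 17: 6
  item 18: 6 − 3 = 3
  item 21: 2
Sum = 4 + 4 + 4 + 3 + 6 + 3 + 2 = 26

26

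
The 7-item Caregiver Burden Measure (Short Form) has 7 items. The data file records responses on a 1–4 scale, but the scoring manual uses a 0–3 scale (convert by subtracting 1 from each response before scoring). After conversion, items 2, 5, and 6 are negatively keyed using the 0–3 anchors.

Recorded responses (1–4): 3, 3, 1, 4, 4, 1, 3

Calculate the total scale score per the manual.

Convert to 0–3: 2, 2, 0, 3, 3, 0, 2
Reverse-coded (reverse-coded value = 3 − response):
  item 2: 3 − 2 = 1
  item 5: 3 − 3 = 0
  item 6: 3 − 0 = 3
Scored: 2, 1, 0, 3, 0, 3, 2
Total = 11

11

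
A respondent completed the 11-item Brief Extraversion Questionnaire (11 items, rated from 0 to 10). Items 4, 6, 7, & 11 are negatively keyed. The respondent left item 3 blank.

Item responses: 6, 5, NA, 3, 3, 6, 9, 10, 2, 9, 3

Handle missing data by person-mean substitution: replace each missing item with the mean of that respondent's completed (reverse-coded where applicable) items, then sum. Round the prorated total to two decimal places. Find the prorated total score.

59.40

Reverse-coded (on a 0–10 scale, reversed = 10 − raw):
  item 4: 10 − 3 = 7
  item 6: 10 − 6 = 4
  item 7: 10 − 9 = 1
  item 11: 10 − 3 = 7
Completed scored items (10 of 11): 6, 5, 7, 3, 4, 1, 10, 2, 9, 7; sum = 54.
Person mean = 54 / 10 ≈ 5.4000
Prorated total = (54 / 10) × 11 = 59.40 (to 2 dp)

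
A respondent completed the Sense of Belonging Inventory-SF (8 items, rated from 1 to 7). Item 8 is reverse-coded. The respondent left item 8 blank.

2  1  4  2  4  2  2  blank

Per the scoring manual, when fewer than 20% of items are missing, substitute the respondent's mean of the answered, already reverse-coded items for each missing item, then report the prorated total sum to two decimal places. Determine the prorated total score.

Reverse-coded (reverse-coded value = 8 − response):
Completed scored items (7 of 8): 2, 1, 4, 2, 4, 2, 2; sum = 17.
Person mean = 17 / 7 ≈ 2.4286
Prorated total = (17 / 7) × 8 = 19.43 (to 2 dp)

19.43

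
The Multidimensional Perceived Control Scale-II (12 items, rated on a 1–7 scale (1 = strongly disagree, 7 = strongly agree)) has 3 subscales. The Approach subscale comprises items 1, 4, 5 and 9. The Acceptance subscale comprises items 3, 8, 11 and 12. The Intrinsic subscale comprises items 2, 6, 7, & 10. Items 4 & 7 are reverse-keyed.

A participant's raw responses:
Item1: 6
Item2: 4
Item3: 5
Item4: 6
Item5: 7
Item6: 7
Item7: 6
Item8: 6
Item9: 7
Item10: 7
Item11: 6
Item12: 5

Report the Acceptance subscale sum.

Acceptance items: 3, 8, 11, 12.
  item 3: 5
  item 8: 6
  item 11: 6
  item 12: 5
Sum = 5 + 6 + 6 + 5 = 22

22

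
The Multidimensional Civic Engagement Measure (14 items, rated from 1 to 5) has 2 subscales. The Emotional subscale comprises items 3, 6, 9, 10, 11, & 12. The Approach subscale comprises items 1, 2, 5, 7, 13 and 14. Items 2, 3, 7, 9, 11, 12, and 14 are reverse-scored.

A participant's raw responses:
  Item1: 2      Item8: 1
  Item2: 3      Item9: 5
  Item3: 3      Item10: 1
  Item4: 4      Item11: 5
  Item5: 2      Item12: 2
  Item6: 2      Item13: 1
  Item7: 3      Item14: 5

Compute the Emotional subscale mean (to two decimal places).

Emotional items: 3, 6, 9, 10, 11, 12.
Of these, items 3, 9, 11, & 12 are reverse-scored; reversed = (1+5) − raw = 6 − raw.
  item 3: 6 − 3 = 3
  item 6: 2
  item 9: 6 − 5 = 1
  item 10: 1
  item 11: 6 − 5 = 1
  item 12: 6 − 2 = 4
Sum = 3 + 2 + 1 + 1 + 1 + 4 = 12
Mean = 12 / 6 = 2.00

2.00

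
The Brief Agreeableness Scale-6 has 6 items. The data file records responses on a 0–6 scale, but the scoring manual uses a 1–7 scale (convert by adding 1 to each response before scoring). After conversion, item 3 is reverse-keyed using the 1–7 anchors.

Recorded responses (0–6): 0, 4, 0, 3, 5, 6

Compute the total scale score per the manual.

Convert to 1–7: 1, 5, 1, 4, 6, 7
Reverse-coded (reversed = (1+7) − raw = 8 − raw):
  item 3: 8 − 1 = 7
Scored: 1, 5, 7, 4, 6, 7
Total = 30

30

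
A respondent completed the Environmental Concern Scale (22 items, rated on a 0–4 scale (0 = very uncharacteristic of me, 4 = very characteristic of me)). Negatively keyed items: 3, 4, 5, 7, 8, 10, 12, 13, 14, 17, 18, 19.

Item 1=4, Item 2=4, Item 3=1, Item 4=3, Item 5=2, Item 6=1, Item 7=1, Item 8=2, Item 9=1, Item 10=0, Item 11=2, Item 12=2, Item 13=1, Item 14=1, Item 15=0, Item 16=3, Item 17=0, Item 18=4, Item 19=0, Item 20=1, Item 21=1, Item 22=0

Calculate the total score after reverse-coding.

Negatively keyed items use 4 − raw:
  item 3: 4 − 1 = 3
  item 4: 4 − 3 = 1
  item 5: 4 − 2 = 2
  item 7: 4 − 1 = 3
  item 8: 4 − 2 = 2
  item 10: 4 − 0 = 4
  item 12: 4 − 2 = 2
  item 13: 4 − 1 = 3
  item 14: 4 − 1 = 3
  item 17: 4 − 0 = 4
  item 18: 4 − 4 = 0
  item 19: 4 − 0 = 4
Scored responses: 4, 4, 3, 1, 2, 1, 3, 2, 1, 4, 2, 2, 3, 3, 0, 3, 4, 0, 4, 1, 1, 0
Total = 4 + 4 + 3 + 1 + 2 + 1 + 3 + 2 + 1 + 4 + 2 + 2 + 3 + 3 + 0 + 3 + 4 + 0 + 4 + 1 + 1 + 0 = 48

48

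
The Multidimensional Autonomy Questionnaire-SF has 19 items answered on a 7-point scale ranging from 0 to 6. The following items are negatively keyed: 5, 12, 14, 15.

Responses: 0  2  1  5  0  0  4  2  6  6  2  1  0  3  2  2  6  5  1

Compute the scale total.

Raw sum = 48. Negatively keyed items: 5, 12, 14, 15; their raw sum = 6.
Each reversal replaces raw with 6 − raw, changing the total by 6 − 2·raw per item.
Total = 48 + 4·6 − 2·6 = 48 + 24 − 12 = 60

60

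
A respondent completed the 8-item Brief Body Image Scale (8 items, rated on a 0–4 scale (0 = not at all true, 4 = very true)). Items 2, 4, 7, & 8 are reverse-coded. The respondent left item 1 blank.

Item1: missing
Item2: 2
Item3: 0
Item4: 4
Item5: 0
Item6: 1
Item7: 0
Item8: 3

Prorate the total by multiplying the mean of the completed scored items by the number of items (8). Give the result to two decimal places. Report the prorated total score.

Reverse-coded (on a 0–4 scale, reversed = 4 − raw):
  item 2: 4 − 2 = 2
  item 4: 4 − 4 = 0
  item 7: 4 − 0 = 4
  item 8: 4 − 3 = 1
Completed scored items (7 of 8): 2, 0, 0, 0, 1, 4, 1; sum = 8.
Person mean = 8 / 7 ≈ 1.1429
Prorated total = (8 / 7) × 8 = 9.14 (to 2 dp)

9.14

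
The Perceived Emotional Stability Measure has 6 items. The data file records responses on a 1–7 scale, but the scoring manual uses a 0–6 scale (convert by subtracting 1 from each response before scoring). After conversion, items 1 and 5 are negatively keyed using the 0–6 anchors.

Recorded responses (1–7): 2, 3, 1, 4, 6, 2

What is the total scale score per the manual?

Convert to 0–6: 1, 2, 0, 3, 5, 1
Reverse-coded (on a 0–6 scale, reversed = 6 − raw):
  item 1: 6 − 1 = 5
  item 5: 6 − 5 = 1
Scored: 5, 2, 0, 3, 1, 1
Total = 12

12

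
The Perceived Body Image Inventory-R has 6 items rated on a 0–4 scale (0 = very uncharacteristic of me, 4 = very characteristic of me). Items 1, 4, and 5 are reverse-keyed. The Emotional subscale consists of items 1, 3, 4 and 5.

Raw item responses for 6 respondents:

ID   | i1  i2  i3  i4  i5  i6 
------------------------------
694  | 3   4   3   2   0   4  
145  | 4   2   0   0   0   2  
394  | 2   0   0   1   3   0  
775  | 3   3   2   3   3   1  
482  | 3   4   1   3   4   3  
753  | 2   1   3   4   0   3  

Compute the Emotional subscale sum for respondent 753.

Respondent 753 raw: 2, 1, 3, 4, 0, 3.
Emotional items: 1, 3, 4, 5.
Reverse-coded (on a 0–4 scale, reversed = 4 − raw):
  item 1: 4 − 2 = 2
  item 3: 3
  item 4: 4 − 4 = 0
  item 5: 4 − 0 = 4
Sum = 2 + 3 + 0 + 4 = 9

9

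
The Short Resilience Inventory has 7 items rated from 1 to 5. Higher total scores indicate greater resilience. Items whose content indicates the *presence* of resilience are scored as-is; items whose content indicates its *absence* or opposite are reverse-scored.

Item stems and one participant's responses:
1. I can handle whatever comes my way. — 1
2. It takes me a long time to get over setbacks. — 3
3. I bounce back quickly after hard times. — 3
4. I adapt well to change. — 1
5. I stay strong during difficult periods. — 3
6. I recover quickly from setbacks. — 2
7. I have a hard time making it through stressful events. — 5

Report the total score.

14

Items 2, 7 describe the absence/opposite of resilience → reverse-score.
on a 1–5 scale, reversed = 6 − raw.
  item 1: 1
  item 2: 6 − 3 = 3
  item 3: 3
  item 4: 1
  item 5: 3
  item 6: 2
  item 7: 6 − 5 = 1
Total = 1 + 3 + 3 + 1 + 3 + 2 + 1 = 14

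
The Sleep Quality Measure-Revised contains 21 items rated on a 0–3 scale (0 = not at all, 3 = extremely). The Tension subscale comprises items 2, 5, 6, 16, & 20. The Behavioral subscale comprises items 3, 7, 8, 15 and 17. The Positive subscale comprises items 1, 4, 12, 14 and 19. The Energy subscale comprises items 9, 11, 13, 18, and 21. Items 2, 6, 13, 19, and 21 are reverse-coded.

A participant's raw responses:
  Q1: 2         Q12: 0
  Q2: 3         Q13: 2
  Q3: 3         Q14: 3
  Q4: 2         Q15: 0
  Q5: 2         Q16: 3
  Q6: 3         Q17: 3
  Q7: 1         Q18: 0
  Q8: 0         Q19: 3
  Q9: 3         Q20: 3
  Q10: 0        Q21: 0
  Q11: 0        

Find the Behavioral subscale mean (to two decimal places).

Behavioral items: 3, 7, 8, 15, 17.
  item 3: 3
  item 7: 1
  item 8: 0
  item 15: 0
  item 17: 3
Sum = 3 + 1 + 0 + 0 + 3 = 7
Mean = 7 / 5 = 1.40

1.40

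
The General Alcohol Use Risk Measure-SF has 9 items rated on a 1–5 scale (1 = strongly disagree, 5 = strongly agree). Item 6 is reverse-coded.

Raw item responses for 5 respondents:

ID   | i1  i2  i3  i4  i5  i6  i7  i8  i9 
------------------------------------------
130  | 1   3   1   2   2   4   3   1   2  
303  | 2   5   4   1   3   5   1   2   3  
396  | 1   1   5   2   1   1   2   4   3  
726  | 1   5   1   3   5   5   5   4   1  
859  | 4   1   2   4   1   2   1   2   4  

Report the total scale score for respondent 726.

26

Respondent 726 raw: 1, 5, 1, 3, 5, 5, 5, 4, 1.
Reverse-coded (on a 1–5 scale, reversed = 6 − raw):
  item 1: 1
  item 2: 5
  item 3: 1
  item 4: 3
  item 5: 5
  item 6: 6 − 5 = 1
  item 7: 5
  item 8: 4
  item 9: 1
Sum = 1 + 5 + 1 + 3 + 5 + 1 + 5 + 4 + 1 = 26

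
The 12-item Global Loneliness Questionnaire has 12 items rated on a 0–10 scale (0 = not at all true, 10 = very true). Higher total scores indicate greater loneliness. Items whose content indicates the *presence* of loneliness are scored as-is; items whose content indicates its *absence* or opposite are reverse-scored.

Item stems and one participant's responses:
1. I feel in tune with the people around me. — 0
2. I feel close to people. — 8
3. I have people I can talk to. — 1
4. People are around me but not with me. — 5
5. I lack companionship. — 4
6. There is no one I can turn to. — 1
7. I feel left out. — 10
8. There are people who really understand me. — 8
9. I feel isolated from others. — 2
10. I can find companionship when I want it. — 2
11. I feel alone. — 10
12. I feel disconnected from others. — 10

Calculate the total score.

Items 1, 2, 3, 8, 10 describe the absence/opposite of loneliness → reverse-score.
reversed = (0+10) − raw = 10 − raw.
  item 1: 10 − 0 = 10
  item 2: 10 − 8 = 2
  item 3: 10 − 1 = 9
  item 4: 5
  item 5: 4
  item 6: 1
  item 7: 10
  item 8: 10 − 8 = 2
  item 9: 2
  item 10: 10 − 2 = 8
  item 11: 10
  item 12: 10
Total = 10 + 2 + 9 + 5 + 4 + 1 + 10 + 2 + 2 + 8 + 10 + 10 = 73

73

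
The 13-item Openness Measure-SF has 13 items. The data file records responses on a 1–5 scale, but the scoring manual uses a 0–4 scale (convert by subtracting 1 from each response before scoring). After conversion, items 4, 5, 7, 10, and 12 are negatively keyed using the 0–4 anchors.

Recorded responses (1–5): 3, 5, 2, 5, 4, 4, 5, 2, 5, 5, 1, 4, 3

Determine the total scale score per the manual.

19

Convert to 0–4: 2, 4, 1, 4, 3, 3, 4, 1, 4, 4, 0, 3, 2
Reverse-coded (reversed = (0+4) − raw = 4 − raw):
  item 4: 4 − 4 = 0
  item 5: 4 − 3 = 1
  item 7: 4 − 4 = 0
  item 10: 4 − 4 = 0
  item 12: 4 − 3 = 1
Scored: 2, 4, 1, 0, 1, 3, 0, 1, 4, 0, 0, 1, 2
Total = 19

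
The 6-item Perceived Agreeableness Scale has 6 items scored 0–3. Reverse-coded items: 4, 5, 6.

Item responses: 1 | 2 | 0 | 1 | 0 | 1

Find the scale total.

10

Reverse-coded items use 3 − raw:
  item 4: 3 − 1 = 2
  item 5: 3 − 0 = 3
  item 6: 3 − 1 = 2
Scored responses: 1, 2, 0, 2, 3, 2
Total = 1 + 2 + 0 + 2 + 3 + 2 = 10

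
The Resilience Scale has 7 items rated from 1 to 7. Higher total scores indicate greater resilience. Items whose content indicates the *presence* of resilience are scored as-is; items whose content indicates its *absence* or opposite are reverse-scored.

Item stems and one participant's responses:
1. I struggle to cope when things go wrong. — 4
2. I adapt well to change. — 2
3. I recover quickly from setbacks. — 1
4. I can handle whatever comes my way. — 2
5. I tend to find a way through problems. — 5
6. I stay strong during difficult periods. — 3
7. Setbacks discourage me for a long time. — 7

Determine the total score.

18

Items 1, 7 describe the absence/opposite of resilience → reverse-score.
reversed = (1+7) − raw = 8 − raw.
  item 1: 8 − 4 = 4
  item 2: 2
  item 3: 1
  item 4: 2
  item 5: 5
  item 6: 3
  item 7: 8 − 7 = 1
Total = 4 + 2 + 1 + 2 + 5 + 3 + 1 = 18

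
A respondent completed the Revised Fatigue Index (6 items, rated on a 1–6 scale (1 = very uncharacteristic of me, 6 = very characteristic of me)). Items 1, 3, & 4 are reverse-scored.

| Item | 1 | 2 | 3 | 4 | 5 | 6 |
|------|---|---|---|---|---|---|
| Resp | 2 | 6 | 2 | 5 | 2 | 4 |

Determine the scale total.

24

Apply reverse scoring (on a 1–6 scale, reversed = 7 − raw):
  item 1: 7 − 2 = 5
  item 3: 7 − 2 = 5
  item 4: 7 − 5 = 2
Scored items: 5, 6, 5, 2, 2, 4
Total = 5 + 6 + 5 + 2 + 2 + 4 = 24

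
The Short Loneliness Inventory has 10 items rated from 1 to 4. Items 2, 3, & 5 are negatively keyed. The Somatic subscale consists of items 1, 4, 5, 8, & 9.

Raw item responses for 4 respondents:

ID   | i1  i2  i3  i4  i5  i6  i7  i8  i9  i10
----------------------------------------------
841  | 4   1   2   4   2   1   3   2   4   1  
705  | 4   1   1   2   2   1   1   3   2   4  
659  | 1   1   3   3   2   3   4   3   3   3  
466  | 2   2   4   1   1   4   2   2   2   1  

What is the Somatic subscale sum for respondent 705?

Respondent 705 raw: 4, 1, 1, 2, 2, 1, 1, 3, 2, 4.
Somatic items: 1, 4, 5, 8, 9.
Reverse-coded (on a 1–4 scale, reversed = 5 − raw):
  item 1: 4
  item 4: 2
  item 5: 5 − 2 = 3
  item 8: 3
  item 9: 2
Sum = 4 + 2 + 3 + 3 + 2 = 14

14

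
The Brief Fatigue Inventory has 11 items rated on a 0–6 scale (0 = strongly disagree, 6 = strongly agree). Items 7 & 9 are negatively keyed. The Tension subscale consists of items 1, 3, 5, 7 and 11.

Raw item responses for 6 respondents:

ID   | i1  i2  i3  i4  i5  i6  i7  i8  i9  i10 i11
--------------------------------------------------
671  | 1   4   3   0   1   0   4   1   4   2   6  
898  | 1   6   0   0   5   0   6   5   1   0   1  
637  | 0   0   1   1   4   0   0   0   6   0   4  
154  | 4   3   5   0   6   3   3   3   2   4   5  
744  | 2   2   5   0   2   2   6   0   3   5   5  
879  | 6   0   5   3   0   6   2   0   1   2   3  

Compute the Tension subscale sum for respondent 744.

Respondent 744 raw: 2, 2, 5, 0, 2, 2, 6, 0, 3, 5, 5.
Tension items: 1, 3, 5, 7, 11.
Reverse-coded (on a 0–6 scale, reversed = 6 − raw):
  item 1: 2
  item 3: 5
  item 5: 2
  item 7: 6 − 6 = 0
  item 11: 5
Sum = 2 + 5 + 2 + 0 + 5 = 14

14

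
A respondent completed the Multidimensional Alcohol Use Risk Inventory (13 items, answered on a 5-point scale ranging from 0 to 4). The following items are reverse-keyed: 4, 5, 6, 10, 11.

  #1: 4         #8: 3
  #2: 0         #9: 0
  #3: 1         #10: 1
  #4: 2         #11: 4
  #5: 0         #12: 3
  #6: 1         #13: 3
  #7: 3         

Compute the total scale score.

Apply reverse scoring (reverse-coded value = 4 − response):
  item 4: 4 − 2 = 2
  item 5: 4 − 0 = 4
  item 6: 4 − 1 = 3
  item 10: 4 − 1 = 3
  item 11: 4 − 4 = 0
After reverse-coding: 4, 0, 1, 2, 4, 3, 3, 3, 0, 3, 0, 3, 3
Total = 4 + 0 + 1 + 2 + 4 + 3 + 3 + 3 + 0 + 3 + 0 + 3 + 3 = 29

29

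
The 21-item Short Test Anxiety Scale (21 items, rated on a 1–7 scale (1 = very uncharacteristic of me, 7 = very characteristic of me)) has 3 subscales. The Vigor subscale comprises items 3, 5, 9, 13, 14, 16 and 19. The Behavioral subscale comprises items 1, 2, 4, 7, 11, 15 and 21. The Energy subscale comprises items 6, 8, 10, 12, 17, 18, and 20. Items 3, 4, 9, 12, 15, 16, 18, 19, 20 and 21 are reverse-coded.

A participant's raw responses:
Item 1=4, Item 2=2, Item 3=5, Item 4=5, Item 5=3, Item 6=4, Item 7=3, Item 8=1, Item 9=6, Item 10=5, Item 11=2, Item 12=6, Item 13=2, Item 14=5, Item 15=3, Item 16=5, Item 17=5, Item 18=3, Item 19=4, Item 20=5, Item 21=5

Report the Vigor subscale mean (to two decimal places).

3.14

Vigor items: 3, 5, 9, 13, 14, 16, 19.
Of these, items 3, 9, 16, and 19 are reverse-coded; reverse-coded value = 8 − response.
  item 3: 8 − 5 = 3
  item 5: 3
  item 9: 8 − 6 = 2
  item 13: 2
  item 14: 5
  item 16: 8 − 5 = 3
  item 19: 8 − 4 = 4
Sum = 3 + 3 + 2 + 2 + 5 + 3 + 4 = 22
Mean = 22 / 7 = 3.14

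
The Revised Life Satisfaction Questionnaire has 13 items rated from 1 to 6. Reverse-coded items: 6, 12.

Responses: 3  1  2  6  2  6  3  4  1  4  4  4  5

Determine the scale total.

Reversing items 6 & 12 with 7 − raw:
Total = 3 + 1 + 2 + 6 + 2 + (7−6) + 3 + 4 + 1 + 4 + 4 + (7−4) + 5
      = 3 + 1 + 2 + 6 + 2 + 1 + 3 + 4 + 1 + 4 + 4 + 3 + 5 = 39

39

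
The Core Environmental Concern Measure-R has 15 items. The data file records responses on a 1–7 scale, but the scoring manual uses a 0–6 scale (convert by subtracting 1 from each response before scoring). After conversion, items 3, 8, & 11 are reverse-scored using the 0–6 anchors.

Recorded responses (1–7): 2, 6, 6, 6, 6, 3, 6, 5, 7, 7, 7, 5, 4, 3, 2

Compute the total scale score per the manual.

Convert to 0–6: 1, 5, 5, 5, 5, 2, 5, 4, 6, 6, 6, 4, 3, 2, 1
Reverse-coded (reverse-coded value = 6 − response):
  item 3: 6 − 5 = 1
  item 8: 6 − 4 = 2
  item 11: 6 − 6 = 0
Scored: 1, 5, 1, 5, 5, 2, 5, 2, 6, 6, 0, 4, 3, 2, 1
Total = 48

48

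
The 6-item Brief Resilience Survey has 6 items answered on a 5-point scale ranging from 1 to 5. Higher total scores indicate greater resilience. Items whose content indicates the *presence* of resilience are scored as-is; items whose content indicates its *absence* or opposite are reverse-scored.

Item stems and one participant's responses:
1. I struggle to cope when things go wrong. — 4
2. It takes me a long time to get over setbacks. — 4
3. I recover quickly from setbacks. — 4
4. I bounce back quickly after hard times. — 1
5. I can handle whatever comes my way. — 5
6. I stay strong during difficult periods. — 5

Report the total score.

Items 1, 2 describe the absence/opposite of resilience → reverse-score.
reversed = (1+5) − raw = 6 − raw.
  item 1: 6 − 4 = 2
  item 2: 6 − 4 = 2
  item 3: 4
  item 4: 1
  item 5: 5
  item 6: 5
Total = 2 + 2 + 4 + 1 + 5 + 5 = 19

19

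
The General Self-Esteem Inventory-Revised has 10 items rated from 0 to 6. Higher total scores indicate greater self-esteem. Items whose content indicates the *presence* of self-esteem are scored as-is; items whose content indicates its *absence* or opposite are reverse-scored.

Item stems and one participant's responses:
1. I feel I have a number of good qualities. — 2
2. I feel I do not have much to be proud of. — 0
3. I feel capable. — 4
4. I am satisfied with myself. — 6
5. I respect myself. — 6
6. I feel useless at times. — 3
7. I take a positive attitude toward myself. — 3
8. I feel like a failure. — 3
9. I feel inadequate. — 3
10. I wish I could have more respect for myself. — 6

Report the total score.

Items 2, 6, 8, 9, 10 describe the absence/opposite of self-esteem → reverse-score.
reversed = (0+6) − raw = 6 − raw.
  item 1: 2
  item 2: 6 − 0 = 6
  item 3: 4
  item 4: 6
  item 5: 6
  item 6: 6 − 3 = 3
  item 7: 3
  item 8: 6 − 3 = 3
  item 9: 6 − 3 = 3
  item 10: 6 − 6 = 0
Total = 2 + 6 + 4 + 6 + 6 + 3 + 3 + 3 + 3 + 0 = 36

36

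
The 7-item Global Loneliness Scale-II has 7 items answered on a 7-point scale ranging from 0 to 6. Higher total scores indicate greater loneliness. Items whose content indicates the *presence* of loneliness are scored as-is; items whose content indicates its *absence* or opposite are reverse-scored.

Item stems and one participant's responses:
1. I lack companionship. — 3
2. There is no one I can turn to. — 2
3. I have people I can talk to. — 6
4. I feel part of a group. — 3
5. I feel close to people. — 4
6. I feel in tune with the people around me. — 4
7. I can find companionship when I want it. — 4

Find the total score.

Items 3, 4, 5, 6, 7 describe the absence/opposite of loneliness → reverse-score.
on a 0–6 scale, reversed = 6 − raw.
  item 1: 3
  item 2: 2
  item 3: 6 − 6 = 0
  item 4: 6 − 3 = 3
  item 5: 6 − 4 = 2
  item 6: 6 − 4 = 2
  item 7: 6 − 4 = 2
Total = 3 + 2 + 0 + 3 + 2 + 2 + 2 = 14

14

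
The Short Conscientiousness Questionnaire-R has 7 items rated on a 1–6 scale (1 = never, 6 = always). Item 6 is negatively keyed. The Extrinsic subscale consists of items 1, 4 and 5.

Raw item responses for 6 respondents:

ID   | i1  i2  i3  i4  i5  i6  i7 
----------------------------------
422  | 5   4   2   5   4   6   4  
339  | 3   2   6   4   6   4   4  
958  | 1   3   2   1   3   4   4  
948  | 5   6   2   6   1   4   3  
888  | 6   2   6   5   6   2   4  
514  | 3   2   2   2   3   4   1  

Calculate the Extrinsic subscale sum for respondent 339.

13

Respondent 339 raw: 3, 2, 6, 4, 6, 4, 4.
Extrinsic items: 1, 4, 5.
Reverse-coded (reverse-coded value = 7 − response):
  item 1: 3
  item 4: 4
  item 5: 6
Sum = 3 + 4 + 6 = 13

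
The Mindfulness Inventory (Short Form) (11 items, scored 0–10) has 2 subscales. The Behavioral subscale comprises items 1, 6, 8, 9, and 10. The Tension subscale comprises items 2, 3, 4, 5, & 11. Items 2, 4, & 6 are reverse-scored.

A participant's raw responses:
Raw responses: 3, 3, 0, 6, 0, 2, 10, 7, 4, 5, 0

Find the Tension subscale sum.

Tension items: 2, 3, 4, 5, 11.
Of these, items 2 & 4 are reverse-scored; reverse-coded value = 10 − response.
  item 2: 10 − 3 = 7
  item 3: 0
  item 4: 10 − 6 = 4
  item 5: 0
  item 11: 0
Sum = 7 + 0 + 4 + 0 + 0 = 11

11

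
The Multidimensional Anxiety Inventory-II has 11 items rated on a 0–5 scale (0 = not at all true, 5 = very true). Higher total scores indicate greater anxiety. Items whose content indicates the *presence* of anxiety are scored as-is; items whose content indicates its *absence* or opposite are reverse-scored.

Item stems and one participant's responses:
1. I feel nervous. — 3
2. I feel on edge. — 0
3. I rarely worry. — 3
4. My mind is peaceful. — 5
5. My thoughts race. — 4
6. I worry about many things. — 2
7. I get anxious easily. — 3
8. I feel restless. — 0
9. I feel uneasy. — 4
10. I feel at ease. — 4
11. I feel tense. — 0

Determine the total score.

Items 3, 4, 10 describe the absence/opposite of anxiety → reverse-score.
reverse-coded value = 5 − response.
  item 1: 3
  item 2: 0
  item 3: 5 − 3 = 2
  item 4: 5 − 5 = 0
  item 5: 4
  item 6: 2
  item 7: 3
  item 8: 0
  item 9: 4
  item 10: 5 − 4 = 1
  item 11: 0
Total = 3 + 0 + 2 + 0 + 4 + 2 + 3 + 0 + 4 + 1 + 0 = 19

19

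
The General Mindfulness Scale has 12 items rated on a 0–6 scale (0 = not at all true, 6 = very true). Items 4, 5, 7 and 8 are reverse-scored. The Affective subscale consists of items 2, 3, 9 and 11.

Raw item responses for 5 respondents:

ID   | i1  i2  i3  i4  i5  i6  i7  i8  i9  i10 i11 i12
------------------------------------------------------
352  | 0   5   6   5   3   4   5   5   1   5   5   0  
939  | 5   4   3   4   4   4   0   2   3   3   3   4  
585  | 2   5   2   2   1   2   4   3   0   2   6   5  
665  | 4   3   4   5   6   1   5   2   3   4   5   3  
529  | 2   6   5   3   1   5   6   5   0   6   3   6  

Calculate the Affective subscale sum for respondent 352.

17

Respondent 352 raw: 0, 5, 6, 5, 3, 4, 5, 5, 1, 5, 5, 0.
Affective items: 2, 3, 9, 11.
Reverse-coded (on a 0–6 scale, reversed = 6 − raw):
  item 2: 5
  item 3: 6
  item 9: 1
  item 11: 5
Sum = 5 + 6 + 1 + 5 = 17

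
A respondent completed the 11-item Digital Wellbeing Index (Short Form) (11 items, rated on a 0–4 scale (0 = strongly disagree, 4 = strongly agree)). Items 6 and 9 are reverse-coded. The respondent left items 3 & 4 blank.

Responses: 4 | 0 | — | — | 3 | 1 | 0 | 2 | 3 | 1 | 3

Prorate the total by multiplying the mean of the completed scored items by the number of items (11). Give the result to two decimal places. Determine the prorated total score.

20.78

Reverse-coded (on a 0–4 scale, reversed = 4 − raw):
  item 6: 4 − 1 = 3
  item 9: 4 − 3 = 1
Completed scored items (9 of 11): 4, 0, 3, 3, 0, 2, 1, 1, 3; sum = 17.
Person mean = 17 / 9 ≈ 1.8889
Prorated total = (17 / 9) × 11 = 20.78 (to 2 dp)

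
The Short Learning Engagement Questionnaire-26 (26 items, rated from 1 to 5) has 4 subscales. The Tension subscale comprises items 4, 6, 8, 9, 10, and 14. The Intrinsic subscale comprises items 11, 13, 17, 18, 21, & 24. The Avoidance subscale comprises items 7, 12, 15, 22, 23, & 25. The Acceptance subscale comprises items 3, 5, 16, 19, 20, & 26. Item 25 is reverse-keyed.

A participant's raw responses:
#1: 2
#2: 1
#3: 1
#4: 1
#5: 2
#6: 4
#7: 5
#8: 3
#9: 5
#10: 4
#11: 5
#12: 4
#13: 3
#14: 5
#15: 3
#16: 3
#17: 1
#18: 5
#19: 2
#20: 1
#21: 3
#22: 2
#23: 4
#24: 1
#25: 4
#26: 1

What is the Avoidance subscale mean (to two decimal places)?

Avoidance items: 7, 12, 15, 22, 23, 25.
Of these, item 25 is reverse-keyed; on a 1–5 scale, reversed = 6 − raw.
  item 7: 5
  item 12: 4
  item 15: 3
  item 22: 2
  item 23: 4
  item 25: 6 − 4 = 2
Sum = 5 + 4 + 3 + 2 + 4 + 2 = 20
Mean = 20 / 6 = 3.33

3.33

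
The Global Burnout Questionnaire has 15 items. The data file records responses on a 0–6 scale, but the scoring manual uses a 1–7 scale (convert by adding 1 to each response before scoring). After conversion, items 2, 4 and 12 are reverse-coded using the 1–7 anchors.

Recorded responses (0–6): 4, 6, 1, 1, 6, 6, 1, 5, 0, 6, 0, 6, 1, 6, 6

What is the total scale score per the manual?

Convert to 1–7: 5, 7, 2, 2, 7, 7, 2, 6, 1, 7, 1, 7, 2, 7, 7
Reverse-coded (reversed = (1+7) − raw = 8 − raw):
  item 2: 8 − 7 = 1
  item 4: 8 − 2 = 6
  item 12: 8 − 7 = 1
Scored: 5, 1, 2, 6, 7, 7, 2, 6, 1, 7, 1, 1, 2, 7, 7
Total = 62

62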